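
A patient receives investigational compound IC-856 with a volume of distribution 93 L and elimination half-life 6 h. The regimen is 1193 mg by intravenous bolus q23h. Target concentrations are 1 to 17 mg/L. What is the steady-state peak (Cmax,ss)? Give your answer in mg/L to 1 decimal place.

13.8 mg/L

k = ln2/t½ = ln2/6 ≈ 0.115525 h⁻¹; fraction remaining f = e^(−kτ) = e^(−0.115525×23) ≈ 0.0702.
At steady state, accumulation factor R = 1/(1 − e^(−kτ)) ≈ 1.0755.
Each bolus raises the concentration by D/Vd = 1193/93 ≈ 12.828 mg/L.
Steady-state peak Cmax,ss = C₀·R ≈ 12.828 × 1.0755 ≈ 13.797 mg/L.
Peak 13.8 mg/L vs MTC 17 mg/L: below toxic threshold.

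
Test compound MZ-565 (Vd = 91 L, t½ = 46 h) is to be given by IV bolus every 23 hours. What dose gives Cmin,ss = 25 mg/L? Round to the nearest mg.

942 mg

τ/t½ = 23/46 ≈ 0.5, so f = (1/2)^(23/46) ≈ 0.707107.
Cmin,ss = (D/Vd)·f/(1−f), so D = Cmin,ss·Vd·(1−f)/f.
D = 25 × 91 × (1−f)/f ≈ 25 × 91 × 0.41421 ≈ 942.33 mg.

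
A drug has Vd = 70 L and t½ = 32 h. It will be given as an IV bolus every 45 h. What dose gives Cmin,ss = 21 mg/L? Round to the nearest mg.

2426 mg

τ/t½ = 45/32 ≈ 1.4062, so f = (1/2)^(45/32) ≈ 0.377291.
Cmin,ss = (D/Vd)·f/(1−f), so D = Cmin,ss·Vd·(1−f)/f.
D = 21 × 70 × (1−f)/f ≈ 21 × 70 × 1.65047 ≈ 2426.19 mg.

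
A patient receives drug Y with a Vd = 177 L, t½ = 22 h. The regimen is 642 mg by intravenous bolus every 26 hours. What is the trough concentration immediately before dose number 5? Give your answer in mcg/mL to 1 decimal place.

2.8 mcg/mL

f = (1/2)^(τ/t½) = (1/2)^(26/22) ≈ 0.4408.
C₀ = D/Vd = 642/177 ≈ 3.627 mcg/mL.
Before the 5th dose, 4 doses have been given. Superposition: Cmin = C₀·(f + f² + … + f^4).
≈ 3.627 × (0.4408 + 0.1943 + 0.0856 + 0.0378) ≈ 3.627 × 0.7585 ≈ 2.751 mcg/mL.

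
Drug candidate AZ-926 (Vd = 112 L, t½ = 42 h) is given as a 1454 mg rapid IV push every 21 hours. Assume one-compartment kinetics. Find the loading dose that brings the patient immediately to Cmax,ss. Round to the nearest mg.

f = (1/2)^(21/42) ≈ 0.707107; accumulation ratio R = 1/(1−f) ≈ 3.41422.
Loading dose to hit Cmax,ss on first dose: D_load = D_maint·R ≈ 1454 × 3.41422 ≈ 4964.28 mg.

4964 mg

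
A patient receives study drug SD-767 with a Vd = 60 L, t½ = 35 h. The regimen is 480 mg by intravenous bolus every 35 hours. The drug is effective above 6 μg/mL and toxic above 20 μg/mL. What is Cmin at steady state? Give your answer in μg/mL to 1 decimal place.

8.0 μg/mL

The dosing interval is 1 half-life, so f = 2^(−1) = 0.5.
At steady state, R = 1/(1 − 0.5) = 2/1.
Single-dose peak C₀ = D/Vd = 480/60 = 8 μg/mL.
Steady-state peak Cmax,ss = C₀·R = 8 × 2/1 ≈ 16.000 μg/mL.
Steady-state trough Cmin,ss = Cmax,ss·f ≈ 16.000 × 0.5 ≈ 8.000 μg/mL.
Trough 8.0 μg/mL vs MEC 6 μg/mL: adequate.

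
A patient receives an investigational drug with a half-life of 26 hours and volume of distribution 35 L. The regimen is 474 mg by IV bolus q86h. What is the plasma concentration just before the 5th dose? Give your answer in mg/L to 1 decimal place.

f = (1/2)^(τ/t½) = (1/2)^(86/26) ≈ 0.1010.
C₀ = D/Vd = 474/35 ≈ 13.543 mg/L.
Before the 5th dose, 4 doses have been given. Superposition: Cmin = C₀·(f + f² + … + f^4).
≈ 13.543 × (0.1010 + 0.0102 + 0.0010 + 0.0001) ≈ 13.543 × 0.1123 ≈ 1.521 mg/L.

1.5 mg/L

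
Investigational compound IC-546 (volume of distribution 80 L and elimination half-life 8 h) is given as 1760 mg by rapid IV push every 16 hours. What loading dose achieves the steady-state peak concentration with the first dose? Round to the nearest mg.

2347 mg

f = (1/2)^(16/8) ≈ 0.250000; accumulation ratio R = 1/(1−f) ≈ 1.33333.
Loading dose to hit Cmax,ss on first dose: D_load = D_maint·R ≈ 1760 × 1.33333 ≈ 2346.66 mg.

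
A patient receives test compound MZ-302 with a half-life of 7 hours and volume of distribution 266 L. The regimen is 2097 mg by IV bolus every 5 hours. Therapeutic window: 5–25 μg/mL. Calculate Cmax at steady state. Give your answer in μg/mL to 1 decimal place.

20.2 μg/mL

Over one 5-h interval, 5/7 ≈ 0.71429 half-lives elapse, leaving f ≈ 0.6095 of each dose.
At steady state, accumulation factor R = 1/(1 − e^(−kτ)) ≈ 2.5608.
Single-dose peak C₀ = D/Vd = 2097/266 ≈ 7.883 μg/mL.
Cmax,ss = C₀/(1 − f) ≈ 7.883/0.3905 ≈ 20.187 μg/mL.
Peak 20.2 μg/mL vs MTC 25 μg/mL: below toxic threshold.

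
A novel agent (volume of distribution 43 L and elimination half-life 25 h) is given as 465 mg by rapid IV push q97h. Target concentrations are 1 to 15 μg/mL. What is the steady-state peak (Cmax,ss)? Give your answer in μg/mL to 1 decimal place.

11.6 μg/mL

τ/t½ = 97/25 ≈ 3.88, so fraction remaining f = (1/2)^(97/25) ≈ 0.0679.
At steady state, accumulation factor R = 1/(1 − e^(−kτ)) ≈ 1.0728.
Single-dose peak C₀ = D/Vd = 465/43 ≈ 10.814 μg/mL.
Steady-state peak Cmax,ss = C₀·R ≈ 10.814 × 1.0728 ≈ 11.601 μg/mL.
Peak 11.6 μg/mL vs MTC 15 μg/mL: below toxic threshold.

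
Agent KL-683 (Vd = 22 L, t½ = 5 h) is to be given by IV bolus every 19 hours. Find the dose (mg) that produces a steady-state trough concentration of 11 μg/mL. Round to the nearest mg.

3129 mg

τ/t½ = 19/5 ≈ 3.8, so f = (1/2)^(19/5) ≈ 0.071794.
Cmin,ss = (D/Vd)·f/(1−f), so D = Cmin,ss·Vd·(1−f)/f.
D = 11 × 22 × (1−f)/f ≈ 11 × 22 × 12.92874 ≈ 3128.76 mg.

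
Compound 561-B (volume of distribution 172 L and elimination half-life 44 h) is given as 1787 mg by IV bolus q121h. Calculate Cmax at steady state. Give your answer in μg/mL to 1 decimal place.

k = ln2/t½ = ln2/44 ≈ 0.015753 h⁻¹; fraction remaining f = e^(−kτ) = e^(−0.015753×121) ≈ 0.1487.
Accumulation ratio R = 1/(1 − f) ≈ 1/0.8513 ≈ 1.1747.
Single-dose peak C₀ = D/Vd = 1787/172 ≈ 10.390 μg/mL.
Steady-state peak Cmax,ss = C₀·R ≈ 10.390 × 1.1747 ≈ 12.205 μg/mL.

12.2 μg/mL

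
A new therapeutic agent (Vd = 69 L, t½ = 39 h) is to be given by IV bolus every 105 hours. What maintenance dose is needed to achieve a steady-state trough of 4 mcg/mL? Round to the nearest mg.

τ/t½ = 105/39 ≈ 2.6923, so f = (1/2)^(105/39) ≈ 0.154716.
Cmin,ss = (D/Vd)·f/(1−f), so D = Cmin,ss·Vd·(1−f)/f.
D = 4 × 69 × (1−f)/f ≈ 4 × 69 × 5.46346 ≈ 1507.91 mg.

1508 mg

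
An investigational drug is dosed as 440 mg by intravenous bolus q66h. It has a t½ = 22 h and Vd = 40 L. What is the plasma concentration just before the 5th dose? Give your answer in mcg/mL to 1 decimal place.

f = (1/2)^(τ/t½) = (1/2)^(66/22) ≈ 0.1250.
C₀ = D/Vd = 440/40 ≈ 11.000 mcg/mL.
Before the 5th dose, 4 doses have been given. Superposition: Cmin = C₀·(f + f² + … + f^4).
≈ 11.000 × (0.1250 + 0.0156 + 0.0020 + 0.0002) ≈ 11.000 × 0.1428 ≈ 1.571 mcg/mL.

1.6 mcg/mL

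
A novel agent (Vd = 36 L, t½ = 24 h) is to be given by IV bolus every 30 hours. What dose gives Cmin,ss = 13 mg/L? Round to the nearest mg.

τ/t½ = 30/24 ≈ 1.25, so f = (1/2)^(30/24) ≈ 0.420448.
Cmin,ss = (D/Vd)·f/(1−f), so D = Cmin,ss·Vd·(1−f)/f.
D = 13 × 36 × (1−f)/f ≈ 13 × 36 × 1.37842 ≈ 645.10 mg.

645 mg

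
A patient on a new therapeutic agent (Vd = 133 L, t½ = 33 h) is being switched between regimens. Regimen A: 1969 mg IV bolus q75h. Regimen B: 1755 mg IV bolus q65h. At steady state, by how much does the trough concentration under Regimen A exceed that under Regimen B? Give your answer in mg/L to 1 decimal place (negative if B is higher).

-0.7 mg/L

Regimen A: f = (1/2)^(75/33) ≈ 0.2069; Cmin,ss = (1969/133)·f/(1−f) ≈ 3.862 mg/L.
Regimen B: f = (1/2)^(65/33) ≈ 0.2553; Cmin,ss = (1755/133)·f/(1−f) ≈ 4.524 mg/L.
Difference ≈ 3.862 − 4.524 ≈ -0.662 mg/L.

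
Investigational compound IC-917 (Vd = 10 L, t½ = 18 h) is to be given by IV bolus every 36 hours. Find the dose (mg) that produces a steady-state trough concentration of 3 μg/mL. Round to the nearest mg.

τ/t½ = 36/18 ≈ 2, so f = (1/2)^(36/18) ≈ 0.250000.
Cmin,ss = (D/Vd)·f/(1−f), so D = Cmin,ss·Vd·(1−f)/f.
D = 3 × 10 × (1−f)/f ≈ 3 × 10 × 3.00000 ≈ 90.00 mg.

90 mg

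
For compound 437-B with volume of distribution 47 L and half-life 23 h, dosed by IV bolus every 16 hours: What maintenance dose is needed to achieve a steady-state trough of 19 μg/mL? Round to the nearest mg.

τ/t½ = 16/23 ≈ 0.69565, so f = (1/2)^(16/23) ≈ 0.617430.
Cmin,ss = (D/Vd)·f/(1−f), so D = Cmin,ss·Vd·(1−f)/f.
D = 19 × 47 × (1−f)/f ≈ 19 × 47 × 0.61962 ≈ 553.32 mg.

553 mg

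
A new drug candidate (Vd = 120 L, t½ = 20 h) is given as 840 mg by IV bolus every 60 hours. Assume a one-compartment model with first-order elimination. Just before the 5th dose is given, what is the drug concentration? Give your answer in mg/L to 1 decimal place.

1.0 mg/L

f = (1/2)^(τ/t½) = (1/2)^(60/20) ≈ 0.1250.
C₀ = D/Vd = 840/120 ≈ 7.000 mg/L.
Before the 5th dose, 4 doses have been given. Superposition: Cmin = C₀·(f + f² + … + f^4).
≈ 7.000 × (0.1250 + 0.0156 + 0.0020 + 0.0002) ≈ 7.000 × 0.1428 ≈ 1.000 mg/L.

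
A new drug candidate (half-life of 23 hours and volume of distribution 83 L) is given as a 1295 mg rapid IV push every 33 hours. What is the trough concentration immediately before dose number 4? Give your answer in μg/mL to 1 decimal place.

f = (1/2)^(τ/t½) = (1/2)^(33/23) ≈ 0.3699.
C₀ = D/Vd = 1295/83 ≈ 15.602 μg/mL.
Before the 4th dose, 3 doses have been given. Superposition: Cmin = C₀·(f + f² + … + f^3).
≈ 15.602 × (0.3699 + 0.1368 + 0.0506) ≈ 15.602 × 0.5573 ≈ 8.695 μg/mL.

8.7 μg/mL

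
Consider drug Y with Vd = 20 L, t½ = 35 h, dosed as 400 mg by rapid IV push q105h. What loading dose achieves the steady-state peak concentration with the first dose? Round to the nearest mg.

457 mg

f = (1/2)^(105/35) ≈ 0.125000; accumulation ratio R = 1/(1−f) ≈ 1.14286.
Loading dose to hit Cmax,ss on first dose: D_load = D_maint·R ≈ 400 × 1.14286 ≈ 457.14 mg.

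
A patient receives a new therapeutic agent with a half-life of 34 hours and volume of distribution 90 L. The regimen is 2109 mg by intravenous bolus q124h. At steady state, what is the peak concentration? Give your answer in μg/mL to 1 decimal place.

25.5 μg/mL

Over one 124-h interval, 124/34 ≈ 3.6471 half-lives elapse, leaving f ≈ 0.0798 of each dose.
Accumulation ratio R = 1/(1 − f) ≈ 1/0.9202 ≈ 1.0867.
Each bolus raises the concentration by D/Vd = 2109/90 ≈ 23.433 μg/mL.
Steady-state peak Cmax,ss = C₀·R ≈ 23.433 × 1.0867 ≈ 25.465 μg/mL.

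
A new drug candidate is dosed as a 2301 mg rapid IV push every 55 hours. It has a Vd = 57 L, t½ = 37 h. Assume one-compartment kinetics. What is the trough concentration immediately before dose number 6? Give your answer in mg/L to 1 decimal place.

22.3 mg/L

f = (1/2)^(τ/t½) = (1/2)^(55/37) ≈ 0.3569.
C₀ = D/Vd = 2301/57 ≈ 40.368 mg/L.
Before the 6th dose, 5 doses have been given. Superposition: Cmin = C₀·(f + f² + … + f^5).
≈ 40.368 × (0.3569 + 0.1274 + 0.0455 + 0.0162 + 0.0058) ≈ 40.368 × 0.5518 ≈ 22.275 mg/L.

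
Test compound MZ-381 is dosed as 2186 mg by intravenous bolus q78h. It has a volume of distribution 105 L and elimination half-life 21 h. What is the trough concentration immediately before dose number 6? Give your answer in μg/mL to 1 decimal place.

1.7 μg/mL

f = (1/2)^(τ/t½) = (1/2)^(78/21) ≈ 0.0762.
C₀ = D/Vd = 2186/105 ≈ 20.819 μg/mL.
Before the 6th dose, 5 doses have been given. Superposition: Cmin = C₀·(f + f² + … + f^5).
≈ 20.819 × (0.0762 + 0.0058 + 0.0004 + 0.0000 + 0.0000) ≈ 20.819 × 0.0824 ≈ 1.715 μg/mL.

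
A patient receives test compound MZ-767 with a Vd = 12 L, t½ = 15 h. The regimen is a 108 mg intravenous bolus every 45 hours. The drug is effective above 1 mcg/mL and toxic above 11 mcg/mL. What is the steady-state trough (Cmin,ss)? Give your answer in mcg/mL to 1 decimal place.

τ = 45 h = 3 half-lives, so f = (1/2)^3 = 0.125.
Accumulation ratio R = 1/(1 − f) = 1/0.875 = 8/7.
Single-dose peak C₀ = D/Vd = 108/12 = 9 mcg/mL.
Steady-state peak Cmax,ss = C₀·R = 9 × 8/7 ≈ 10.286 mcg/mL.
Steady-state trough Cmin,ss = Cmax,ss·f ≈ 10.286 × 0.125 ≈ 1.286 mcg/mL.
Trough 1.3 mcg/mL vs MEC 1 mcg/mL: adequate.

1.3 mcg/mL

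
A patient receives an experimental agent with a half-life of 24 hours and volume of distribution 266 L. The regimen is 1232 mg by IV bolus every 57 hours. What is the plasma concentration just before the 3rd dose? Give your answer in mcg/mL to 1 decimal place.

f = (1/2)^(τ/t½) = (1/2)^(57/24) ≈ 0.1928.
C₀ = D/Vd = 1232/266 ≈ 4.632 mcg/mL.
Before the 3rd dose, 2 doses have been given. Superposition: Cmin = C₀·(f + f²).
≈ 4.632 × (0.1928 + 0.0372) ≈ 4.632 × 0.2300 ≈ 1.065 mcg/mL.

1.1 mcg/mL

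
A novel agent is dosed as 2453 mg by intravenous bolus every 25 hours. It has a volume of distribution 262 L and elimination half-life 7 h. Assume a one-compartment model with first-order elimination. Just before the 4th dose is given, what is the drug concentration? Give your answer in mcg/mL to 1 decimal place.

0.9 mcg/mL

f = (1/2)^(τ/t½) = (1/2)^(25/7) ≈ 0.0841.
C₀ = D/Vd = 2453/262 ≈ 9.363 mcg/mL.
Before the 4th dose, 3 doses have been given. Superposition: Cmin = C₀·(f + f² + … + f^3).
≈ 9.363 × (0.0841 + 0.0071 + 0.0006) ≈ 9.363 × 0.0918 ≈ 0.860 mcg/mL.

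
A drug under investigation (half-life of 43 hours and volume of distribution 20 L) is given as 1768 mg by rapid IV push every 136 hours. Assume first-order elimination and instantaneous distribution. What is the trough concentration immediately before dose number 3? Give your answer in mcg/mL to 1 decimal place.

f = (1/2)^(τ/t½) = (1/2)^(136/43) ≈ 0.1117.
C₀ = D/Vd = 1768/20 ≈ 88.400 mcg/mL.
Before the 3rd dose, 2 doses have been given. Superposition: Cmin = C₀·(f + f²).
≈ 88.400 × (0.1117 + 0.0125) ≈ 88.400 × 0.1242 ≈ 10.979 mcg/mL.

11.0 mcg/mL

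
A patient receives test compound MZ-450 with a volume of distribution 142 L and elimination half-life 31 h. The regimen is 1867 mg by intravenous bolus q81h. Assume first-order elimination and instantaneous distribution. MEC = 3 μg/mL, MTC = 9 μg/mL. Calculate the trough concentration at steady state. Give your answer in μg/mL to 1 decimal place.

2.6 μg/mL

k = ln2/t½ = ln2/31 ≈ 0.022360 h⁻¹; fraction remaining f = e^(−kτ) = e^(−0.022360×81) ≈ 0.1635.
Accumulation ratio R = 1/(1 − f) ≈ 1/0.8365 ≈ 1.1955.
Single-dose peak C₀ = D/Vd = 1867/142 ≈ 13.148 μg/mL.
Steady-state peak Cmax,ss = C₀·R ≈ 13.148 × 1.1955 ≈ 15.718 μg/mL.
One interval later, Cmin,ss = Cmax,ss·e^(−kτ) ≈ 15.718 × 0.1635 ≈ 2.570 μg/mL.
Trough 2.6 μg/mL vs MEC 3 μg/mL: subtherapeutic.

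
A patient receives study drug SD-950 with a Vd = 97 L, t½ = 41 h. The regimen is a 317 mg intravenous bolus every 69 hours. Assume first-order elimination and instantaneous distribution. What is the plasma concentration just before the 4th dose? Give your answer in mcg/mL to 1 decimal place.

1.4 mcg/mL

f = (1/2)^(τ/t½) = (1/2)^(69/41) ≈ 0.3115.
C₀ = D/Vd = 317/97 ≈ 3.268 mcg/mL.
Before the 4th dose, 3 doses have been given. Superposition: Cmin = C₀·(f + f² + … + f^3).
≈ 3.268 × (0.3115 + 0.0970 + 0.0302) ≈ 3.268 × 0.4387 ≈ 1.434 mcg/mL.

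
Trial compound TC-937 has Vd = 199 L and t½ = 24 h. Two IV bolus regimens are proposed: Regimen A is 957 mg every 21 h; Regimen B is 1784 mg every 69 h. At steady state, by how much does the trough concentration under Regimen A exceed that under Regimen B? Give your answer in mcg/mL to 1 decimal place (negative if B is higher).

Regimen A: f = (1/2)^(21/24) ≈ 0.5453; Cmin,ss = (957/199)·f/(1−f) ≈ 5.767 mcg/mL.
Regimen B: f = (1/2)^(69/24) ≈ 0.1363; Cmin,ss = (1784/199)·f/(1−f) ≈ 1.415 mcg/mL.
Difference ≈ 5.767 − 1.415 ≈ 4.352 mcg/mL.

4.4 mcg/mL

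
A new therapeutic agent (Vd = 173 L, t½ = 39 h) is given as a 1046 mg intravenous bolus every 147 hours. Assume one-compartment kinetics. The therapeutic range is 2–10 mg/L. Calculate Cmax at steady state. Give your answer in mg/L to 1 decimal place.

τ/t½ = 147/39 ≈ 3.7692, so fraction remaining f = (1/2)^(147/39) ≈ 0.0733.
At steady state, accumulation factor R = 1/(1 − e^(−kτ)) ≈ 1.0791.
Each bolus raises the concentration by D/Vd = 1046/173 ≈ 6.046 mg/L.
Steady-state peak Cmax,ss = C₀·R ≈ 6.046 × 1.0791 ≈ 6.524 mg/L.
Peak 6.5 mg/L vs MTC 10 mg/L: below toxic threshold.

6.5 mg/L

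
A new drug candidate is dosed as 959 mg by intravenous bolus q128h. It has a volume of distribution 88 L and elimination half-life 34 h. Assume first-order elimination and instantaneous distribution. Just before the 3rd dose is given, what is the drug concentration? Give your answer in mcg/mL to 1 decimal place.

f = (1/2)^(τ/t½) = (1/2)^(128/34) ≈ 0.0736.
C₀ = D/Vd = 959/88 ≈ 10.898 mcg/mL.
Before the 3rd dose, 2 doses have been given. Superposition: Cmin = C₀·(f + f²).
≈ 10.898 × (0.0736 + 0.0054) ≈ 10.898 × 0.0790 ≈ 0.861 mcg/mL.

0.9 mcg/mL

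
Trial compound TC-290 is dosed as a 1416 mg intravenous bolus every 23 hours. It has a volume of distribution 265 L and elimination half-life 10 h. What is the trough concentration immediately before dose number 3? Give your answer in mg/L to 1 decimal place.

f = (1/2)^(τ/t½) = (1/2)^(23/10) ≈ 0.2031.
C₀ = D/Vd = 1416/265 ≈ 5.343 mg/L.
Before the 3rd dose, 2 doses have been given. Superposition: Cmin = C₀·(f + f²).
≈ 5.343 × (0.2031 + 0.0412) ≈ 5.343 × 0.2443 ≈ 1.305 mg/L.

1.3 mg/L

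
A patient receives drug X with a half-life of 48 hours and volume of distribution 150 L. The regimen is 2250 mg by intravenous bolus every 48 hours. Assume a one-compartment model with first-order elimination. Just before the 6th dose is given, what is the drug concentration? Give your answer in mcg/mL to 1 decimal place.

f = (1/2)^(τ/t½) = (1/2)^(48/48) ≈ 0.5000.
C₀ = D/Vd = 2250/150 ≈ 15.000 mcg/mL.
Before the 6th dose, 5 doses have been given. Superposition: Cmin = C₀·(f + f² + … + f^5).
≈ 15.000 × (0.5000 + 0.2500 + 0.1250 + 0.0625 + 0.0313) ≈ 15.000 × 0.9688 ≈ 14.532 mcg/mL.

14.5 mcg/mL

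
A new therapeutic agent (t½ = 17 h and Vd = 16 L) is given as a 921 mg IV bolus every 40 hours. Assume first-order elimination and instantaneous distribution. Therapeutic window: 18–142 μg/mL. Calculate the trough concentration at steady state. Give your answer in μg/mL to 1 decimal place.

14.0 μg/mL

k = ln2/t½ = ln2/17 ≈ 0.040773 h⁻¹; fraction remaining f = e^(−kτ) = e^(−0.040773×40) ≈ 0.1957.
Accumulation ratio R = 1/(1 − f) ≈ 1/0.8043 ≈ 1.2433.
Single-dose peak C₀ = D/Vd = 921/16 ≈ 57.562 μg/mL.
Cmax,ss = C₀/(1 − f) ≈ 57.562/0.8043 ≈ 71.568 μg/mL.
One interval later, Cmin,ss = Cmax,ss·e^(−kτ) ≈ 71.568 × 0.1957 ≈ 14.006 μg/mL.
Trough 14.0 μg/mL vs MEC 18 μg/mL: subtherapeutic.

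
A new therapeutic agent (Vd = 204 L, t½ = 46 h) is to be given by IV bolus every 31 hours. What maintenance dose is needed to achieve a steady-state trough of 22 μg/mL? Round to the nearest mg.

τ/t½ = 31/46 ≈ 0.67391, so f = (1/2)^(31/46) ≈ 0.626804.
Cmin,ss = (D/Vd)·f/(1−f), so D = Cmin,ss·Vd·(1−f)/f.
D = 22 × 204 × (1−f)/f ≈ 22 × 204 × 0.59540 ≈ 2672.16 mg.

2672 mg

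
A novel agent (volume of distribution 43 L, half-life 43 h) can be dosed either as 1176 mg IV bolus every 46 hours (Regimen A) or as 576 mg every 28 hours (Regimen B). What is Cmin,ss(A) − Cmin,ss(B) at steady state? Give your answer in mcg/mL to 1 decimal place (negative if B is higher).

Regimen A: f = (1/2)^(46/43) ≈ 0.4764; Cmin,ss = (1176/43)·f/(1−f) ≈ 24.883 mcg/mL.
Regimen B: f = (1/2)^(28/43) ≈ 0.6368; Cmin,ss = (576/43)·f/(1−f) ≈ 23.486 mcg/mL.
Difference ≈ 24.883 − 23.486 ≈ 1.397 mcg/mL.

1.4 mcg/mL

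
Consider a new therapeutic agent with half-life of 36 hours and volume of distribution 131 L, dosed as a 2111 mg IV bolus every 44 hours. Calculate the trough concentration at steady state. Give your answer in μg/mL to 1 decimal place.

12.1 μg/mL

Over one 44-h interval, 44/36 ≈ 1.2222 half-lives elapse, leaving f ≈ 0.4286 of each dose.
Accumulation ratio R = 1/(1 − f) ≈ 1/0.5714 ≈ 1.7501.
Each bolus raises the concentration by D/Vd = 2111/131 ≈ 16.115 μg/mL.
Steady-state peak Cmax,ss = C₀·R ≈ 16.115 × 1.7501 ≈ 28.203 μg/mL.
One interval later, Cmin,ss = Cmax,ss·e^(−kτ) ≈ 28.203 × 0.4286 ≈ 12.088 μg/mL.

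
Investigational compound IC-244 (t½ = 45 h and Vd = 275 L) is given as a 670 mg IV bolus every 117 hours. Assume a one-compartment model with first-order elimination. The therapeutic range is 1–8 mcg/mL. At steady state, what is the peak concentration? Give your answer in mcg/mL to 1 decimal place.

Over one 117-h interval, 117/45 ≈ 2.6 half-lives elapse, leaving f ≈ 0.1649 of each dose.
Accumulation ratio R = 1/(1 − f) ≈ 1/0.8351 ≈ 1.1975.
Each bolus raises the concentration by D/Vd = 670/275 ≈ 2.436 mcg/mL.
Steady-state peak Cmax,ss = C₀·R ≈ 2.436 × 1.1975 ≈ 2.917 mcg/mL.
Peak 2.9 mcg/mL vs MTC 8 mcg/mL: below toxic threshold.

2.9 mcg/mL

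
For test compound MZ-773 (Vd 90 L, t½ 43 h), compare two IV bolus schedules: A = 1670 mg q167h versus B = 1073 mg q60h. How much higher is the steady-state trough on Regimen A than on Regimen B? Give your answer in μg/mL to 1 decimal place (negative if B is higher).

-6.0 μg/mL

Regimen A: f = (1/2)^(167/43) ≈ 0.0677; Cmin,ss = (1670/90)·f/(1−f) ≈ 1.347 μg/mL.
Regimen B: f = (1/2)^(60/43) ≈ 0.3802; Cmin,ss = (1073/90)·f/(1−f) ≈ 7.313 μg/mL.
Difference ≈ 1.347 − 7.313 ≈ -5.966 μg/mL.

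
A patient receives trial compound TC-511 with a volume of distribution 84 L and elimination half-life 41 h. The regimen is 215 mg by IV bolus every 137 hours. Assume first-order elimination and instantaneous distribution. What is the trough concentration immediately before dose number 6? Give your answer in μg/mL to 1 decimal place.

f = (1/2)^(τ/t½) = (1/2)^(137/41) ≈ 0.0987.
C₀ = D/Vd = 215/84 ≈ 2.560 μg/mL.
Before the 6th dose, 5 doses have been given. Superposition: Cmin = C₀·(f + f² + … + f^5).
≈ 2.560 × (0.0987 + 0.0097 + 0.0010 + 0.0001 + 0.0000) ≈ 2.560 × 0.1095 ≈ 0.280 μg/mL.

0.3 μg/mL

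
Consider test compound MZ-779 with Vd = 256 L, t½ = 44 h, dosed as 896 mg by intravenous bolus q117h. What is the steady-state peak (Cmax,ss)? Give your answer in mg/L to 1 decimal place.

4.2 mg/L

Over one 117-h interval, 117/44 ≈ 2.6591 half-lives elapse, leaving f ≈ 0.1583 of each dose.
At steady state, accumulation factor R = 1/(1 − e^(−kτ)) ≈ 1.1881.
Each bolus raises the concentration by D/Vd = 896/256 ≈ 3.500 mg/L.
Steady-state peak Cmax,ss = C₀·R ≈ 3.500 × 1.1881 ≈ 4.158 mg/L.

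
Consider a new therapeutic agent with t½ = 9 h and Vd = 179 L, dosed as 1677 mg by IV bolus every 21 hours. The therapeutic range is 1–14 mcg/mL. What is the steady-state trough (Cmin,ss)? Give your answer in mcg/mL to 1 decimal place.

Over one 21-h interval, 21/9 ≈ 2.3333 half-lives elapse, leaving f ≈ 0.1984 of each dose.
Single-dose peak C₀ = D/Vd = 1677/179 ≈ 9.369 mcg/mL.
Steady-state trough Cmin,ss = C₀·f/(1−f) ≈ 9.369 × 0.1984/0.8016 ≈ 2.319 mcg/mL.
Trough 2.3 mcg/mL vs MEC 1 mcg/mL: adequate.

2.3 mcg/mL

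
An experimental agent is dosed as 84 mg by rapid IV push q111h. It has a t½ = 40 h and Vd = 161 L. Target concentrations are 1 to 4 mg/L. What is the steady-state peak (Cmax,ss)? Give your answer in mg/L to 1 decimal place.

Over one 111-h interval, 111/40 ≈ 2.775 half-lives elapse, leaving f ≈ 0.1461 of each dose.
At steady state, accumulation factor R = 1/(1 − e^(−kτ)) ≈ 1.1711.
Each bolus raises the concentration by D/Vd = 84/161 ≈ 0.522 mg/L.
Steady-state peak Cmax,ss = C₀·R ≈ 0.522 × 1.1711 ≈ 0.611 mg/L.
Peak 0.6 mg/L vs MTC 4 mg/L: below toxic threshold.

0.6 mg/L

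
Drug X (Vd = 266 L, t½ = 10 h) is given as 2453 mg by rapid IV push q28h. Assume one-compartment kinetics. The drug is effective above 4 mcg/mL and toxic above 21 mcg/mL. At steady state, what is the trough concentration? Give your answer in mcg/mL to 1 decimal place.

1.5 mcg/mL

τ/t½ = 28/10 ≈ 2.8, so fraction remaining f = (1/2)^(28/10) ≈ 0.1436.
Accumulation ratio R = 1/(1 − f) ≈ 1/0.8564 ≈ 1.1677.
Single-dose peak C₀ = D/Vd = 2453/266 ≈ 9.222 mcg/mL.
Steady-state peak Cmax,ss = C₀·R ≈ 9.222 × 1.1677 ≈ 10.769 mcg/mL.
Steady-state trough Cmin,ss = Cmax,ss·f ≈ 10.769 × 0.1436 ≈ 1.546 mcg/mL.
Trough 1.5 mcg/mL vs MEC 4 mcg/mL: subtherapeutic.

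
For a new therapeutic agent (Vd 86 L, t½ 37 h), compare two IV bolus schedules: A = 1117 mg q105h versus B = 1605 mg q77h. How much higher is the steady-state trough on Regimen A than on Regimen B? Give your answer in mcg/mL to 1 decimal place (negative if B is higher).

-3.7 mcg/mL

Regimen A: f = (1/2)^(105/37) ≈ 0.1399; Cmin,ss = (1117/86)·f/(1−f) ≈ 2.113 mcg/mL.
Regimen B: f = (1/2)^(77/37) ≈ 0.2363; Cmin,ss = (1605/86)·f/(1−f) ≈ 5.775 mcg/mL.
Difference ≈ 2.113 − 5.775 ≈ -3.662 mcg/mL.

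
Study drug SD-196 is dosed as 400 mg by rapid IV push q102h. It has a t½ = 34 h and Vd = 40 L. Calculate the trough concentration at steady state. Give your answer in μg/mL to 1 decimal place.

τ = 102 h = 3 half-lives, so f = (1/2)^3 = 0.125.
At steady state, R = 1/(1 − 0.125) = 8/7.
Single-dose peak C₀ = D/Vd = 400/40 = 10 μg/mL.
Steady-state peak Cmax,ss = C₀·R = 10 × 8/7 ≈ 11.429 μg/mL.
Steady-state trough Cmin,ss = Cmax,ss·f ≈ 11.429 × 0.125 ≈ 1.429 μg/mL.

1.4 μg/mL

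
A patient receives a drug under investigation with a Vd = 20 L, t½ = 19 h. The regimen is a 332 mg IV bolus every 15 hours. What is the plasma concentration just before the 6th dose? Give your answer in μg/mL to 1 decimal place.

f = (1/2)^(τ/t½) = (1/2)^(15/19) ≈ 0.5786.
C₀ = D/Vd = 332/20 ≈ 16.600 μg/mL.
Before the 6th dose, 5 doses have been given. Superposition: Cmin = C₀·(f + f² + … + f^5).
≈ 16.600 × (0.5786 + 0.3348 + 0.1937 + 0.1121 + 0.0648) ≈ 16.600 × 1.2840 ≈ 21.314 μg/mL.

21.3 μg/mL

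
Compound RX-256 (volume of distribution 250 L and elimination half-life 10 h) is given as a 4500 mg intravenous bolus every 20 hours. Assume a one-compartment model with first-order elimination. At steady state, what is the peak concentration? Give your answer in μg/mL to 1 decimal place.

τ = 20 h = 2 half-lives, so f = (1/2)^2 = 0.25.
At steady state, R = 1/(1 − 0.25) = 4/3.
Single-dose peak C₀ = D/Vd = 4500/250 = 18 μg/mL.
Steady-state peak Cmax,ss = C₀·R = 18 × 4/3 ≈ 24.000 μg/mL.

24.0 μg/mL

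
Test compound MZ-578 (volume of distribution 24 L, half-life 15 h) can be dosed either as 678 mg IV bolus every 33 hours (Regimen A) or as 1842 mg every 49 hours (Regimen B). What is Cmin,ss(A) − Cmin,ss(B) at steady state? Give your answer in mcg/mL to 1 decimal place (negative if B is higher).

-1.0 mcg/mL

Regimen A: f = (1/2)^(33/15) ≈ 0.2176; Cmin,ss = (678/24)·f/(1−f) ≈ 7.857 mcg/mL.
Regimen B: f = (1/2)^(49/15) ≈ 0.1039; Cmin,ss = (1842/24)·f/(1−f) ≈ 8.899 mcg/mL.
Difference ≈ 7.857 − 8.899 ≈ -1.042 mcg/mL.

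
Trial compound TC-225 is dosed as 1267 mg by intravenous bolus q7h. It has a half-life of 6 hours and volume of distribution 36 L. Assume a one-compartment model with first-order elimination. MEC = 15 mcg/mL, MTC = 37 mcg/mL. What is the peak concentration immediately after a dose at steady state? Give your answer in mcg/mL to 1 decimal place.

k = ln2/t½ = ln2/6 ≈ 0.115525 h⁻¹; fraction remaining f = e^(−kτ) = e^(−0.115525×7) ≈ 0.4454.
Accumulation ratio R = 1/(1 − f) ≈ 1/0.5546 ≈ 1.8031.
Each bolus raises the concentration by D/Vd = 1267/36 ≈ 35.194 mcg/mL.
Steady-state peak Cmax,ss = C₀·R ≈ 35.194 × 1.8031 ≈ 63.458 mcg/mL.
Peak 63.5 mcg/mL vs MTC 37 mcg/mL: exceeds toxic threshold.

63.5 mcg/mL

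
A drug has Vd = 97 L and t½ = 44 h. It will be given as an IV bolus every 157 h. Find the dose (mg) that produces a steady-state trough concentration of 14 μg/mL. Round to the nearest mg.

τ/t½ = 157/44 ≈ 3.5682, so f = (1/2)^(157/44) ≈ 0.084308.
Cmin,ss = (D/Vd)·f/(1−f), so D = Cmin,ss·Vd·(1−f)/f.
D = 14 × 97 × (1−f)/f ≈ 14 × 97 × 10.86127 ≈ 14749.60 mg.

14750 mg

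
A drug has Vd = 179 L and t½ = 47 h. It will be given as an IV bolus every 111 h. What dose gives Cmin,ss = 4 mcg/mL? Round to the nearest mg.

2964 mg

τ/t½ = 111/47 ≈ 2.3617, so f = (1/2)^(111/47) ≈ 0.194561.
Cmin,ss = (D/Vd)·f/(1−f), so D = Cmin,ss·Vd·(1−f)/f.
D = 4 × 179 × (1−f)/f ≈ 4 × 179 × 4.13978 ≈ 2964.08 mg.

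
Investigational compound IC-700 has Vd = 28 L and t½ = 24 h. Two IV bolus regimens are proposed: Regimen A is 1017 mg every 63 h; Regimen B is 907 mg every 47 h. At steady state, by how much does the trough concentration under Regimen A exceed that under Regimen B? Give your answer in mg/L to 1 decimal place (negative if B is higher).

Regimen A: f = (1/2)^(63/24) ≈ 0.1621; Cmin,ss = (1017/28)·f/(1−f) ≈ 7.027 mg/L.
Regimen B: f = (1/2)^(47/24) ≈ 0.2573; Cmin,ss = (907/28)·f/(1−f) ≈ 11.222 mg/L.
Difference ≈ 7.027 − 11.222 ≈ -4.195 mg/L.

-4.2 mg/L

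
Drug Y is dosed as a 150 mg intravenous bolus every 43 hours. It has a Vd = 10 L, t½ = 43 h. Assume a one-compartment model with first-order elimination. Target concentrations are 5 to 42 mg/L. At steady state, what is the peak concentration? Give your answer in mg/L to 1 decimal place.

τ = 43 h = 1 half-life, so f = (1/2)^1 = 0.5.
Accumulation ratio R = 1/(1 − f) = 1/0.5 = 2/1.
Single-dose peak C₀ = D/Vd = 150/10 = 15 mg/L.
Steady-state peak Cmax,ss = C₀·R = 15 × 2/1 ≈ 30.000 mg/L.
Peak 30.0 mg/L vs MTC 42 mg/L: below toxic threshold.

30.0 mg/L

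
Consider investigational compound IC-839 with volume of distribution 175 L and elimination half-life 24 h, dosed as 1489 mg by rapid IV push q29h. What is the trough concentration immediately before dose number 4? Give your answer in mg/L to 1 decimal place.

6.0 mg/L

f = (1/2)^(τ/t½) = (1/2)^(29/24) ≈ 0.4328.
C₀ = D/Vd = 1489/175 ≈ 8.509 mg/L.
Before the 4th dose, 3 doses have been given. Superposition: Cmin = C₀·(f + f² + … + f^3).
≈ 8.509 × (0.4328 + 0.1873 + 0.0811) ≈ 8.509 × 0.7012 ≈ 5.967 mg/L.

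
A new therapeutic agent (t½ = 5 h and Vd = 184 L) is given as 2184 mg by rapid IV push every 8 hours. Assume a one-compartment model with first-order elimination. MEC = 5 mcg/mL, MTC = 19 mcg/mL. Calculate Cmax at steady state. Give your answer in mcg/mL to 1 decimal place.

τ/t½ = 8/5 ≈ 1.6, so fraction remaining f = (1/2)^(8/5) ≈ 0.3299.
At steady state, accumulation factor R = 1/(1 − e^(−kτ)) ≈ 1.4923.
Single-dose peak C₀ = D/Vd = 2184/184 ≈ 11.870 mcg/mL.
Steady-state peak Cmax,ss = C₀·R ≈ 11.870 × 1.4923 ≈ 17.714 mcg/mL.
Peak 17.7 mcg/mL vs MTC 19 mcg/mL: below toxic threshold.

17.7 mcg/mL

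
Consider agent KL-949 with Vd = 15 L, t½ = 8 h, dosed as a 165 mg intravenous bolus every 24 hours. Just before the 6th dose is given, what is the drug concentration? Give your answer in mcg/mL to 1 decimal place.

1.6 mcg/mL

f = (1/2)^(τ/t½) = (1/2)^(24/8) ≈ 0.1250.
C₀ = D/Vd = 165/15 ≈ 11.000 mcg/mL.
Before the 6th dose, 5 doses have been given. Superposition: Cmin = C₀·(f + f² + … + f^5).
≈ 11.000 × (0.1250 + 0.0156 + 0.0020 + 0.0002 + 0.0000) ≈ 11.000 × 0.1428 ≈ 1.571 mcg/mL.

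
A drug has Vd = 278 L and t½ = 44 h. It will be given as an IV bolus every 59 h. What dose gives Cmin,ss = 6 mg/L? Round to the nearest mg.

2557 mg

τ/t½ = 59/44 ≈ 1.3409, so f = (1/2)^(59/44) ≈ 0.394772.
Cmin,ss = (D/Vd)·f/(1−f), so D = Cmin,ss·Vd·(1−f)/f.
D = 6 × 278 × (1−f)/f ≈ 6 × 278 × 1.53311 ≈ 2557.23 mg.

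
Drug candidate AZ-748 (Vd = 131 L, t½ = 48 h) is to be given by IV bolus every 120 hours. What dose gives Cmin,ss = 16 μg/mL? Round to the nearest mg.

τ/t½ = 120/48 ≈ 2.5, so f = (1/2)^(120/48) ≈ 0.176777.
Cmin,ss = (D/Vd)·f/(1−f), so D = Cmin,ss·Vd·(1−f)/f.
D = 16 × 131 × (1−f)/f ≈ 16 × 131 × 4.65684 ≈ 9760.74 mg.

9761 mg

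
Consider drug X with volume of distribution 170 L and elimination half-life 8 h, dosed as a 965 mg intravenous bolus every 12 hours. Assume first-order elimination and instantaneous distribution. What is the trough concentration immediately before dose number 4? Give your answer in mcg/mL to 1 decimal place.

f = (1/2)^(τ/t½) = (1/2)^(12/8) ≈ 0.3536.
C₀ = D/Vd = 965/170 ≈ 5.676 mcg/mL.
Before the 4th dose, 3 doses have been given. Superposition: Cmin = C₀·(f + f² + … + f^3).
≈ 5.676 × (0.3536 + 0.1250 + 0.0442) ≈ 5.676 × 0.5228 ≈ 2.967 mcg/mL.

3.0 mcg/mL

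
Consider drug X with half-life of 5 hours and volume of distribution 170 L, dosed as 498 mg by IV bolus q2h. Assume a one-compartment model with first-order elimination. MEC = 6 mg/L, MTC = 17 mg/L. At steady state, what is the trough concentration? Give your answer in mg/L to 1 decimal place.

Over one 2-h interval, 2/5 ≈ 0.4 half-lives elapse, leaving f ≈ 0.7579 of each dose.
Accumulation ratio R = 1/(1 − f) ≈ 1/0.2421 ≈ 4.1305.
Each bolus raises the concentration by D/Vd = 498/170 ≈ 2.929 mg/L.
Cmax,ss = C₀/(1 − f) ≈ 2.929/0.2421 ≈ 12.098 mg/L.
One interval later, Cmin,ss = Cmax,ss·e^(−kτ) ≈ 12.098 × 0.7579 ≈ 9.169 mg/L.
Trough 9.2 mg/L vs MEC 6 mg/L: adequate.

9.2 mg/L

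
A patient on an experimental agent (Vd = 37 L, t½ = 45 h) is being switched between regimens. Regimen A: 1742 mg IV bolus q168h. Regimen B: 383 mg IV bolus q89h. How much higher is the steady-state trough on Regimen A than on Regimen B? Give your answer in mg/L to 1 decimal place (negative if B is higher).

0.3 mg/L

Regimen A: f = (1/2)^(168/45) ≈ 0.0752; Cmin,ss = (1742/37)·f/(1−f) ≈ 3.828 mg/L.
Regimen B: f = (1/2)^(89/45) ≈ 0.2539; Cmin,ss = (383/37)·f/(1−f) ≈ 3.523 mg/L.
Difference ≈ 3.828 − 3.523 ≈ 0.305 mg/L.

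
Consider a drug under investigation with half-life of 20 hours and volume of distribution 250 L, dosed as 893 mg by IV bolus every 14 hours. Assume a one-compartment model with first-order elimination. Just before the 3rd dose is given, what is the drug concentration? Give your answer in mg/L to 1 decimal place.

f = (1/2)^(τ/t½) = (1/2)^(14/20) ≈ 0.6156.
C₀ = D/Vd = 893/250 ≈ 3.572 mg/L.
Before the 3rd dose, 2 doses have been given. Superposition: Cmin = C₀·(f + f²).
≈ 3.572 × (0.6156 + 0.3790) ≈ 3.572 × 0.9946 ≈ 3.553 mg/L.

3.6 mg/L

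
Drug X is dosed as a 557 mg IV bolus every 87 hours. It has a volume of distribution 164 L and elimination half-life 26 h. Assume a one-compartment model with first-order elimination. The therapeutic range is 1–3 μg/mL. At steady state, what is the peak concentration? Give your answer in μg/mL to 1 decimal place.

τ/t½ = 87/26 ≈ 3.3462, so fraction remaining f = (1/2)^(87/26) ≈ 0.0983.
Accumulation ratio R = 1/(1 − f) ≈ 1/0.9017 ≈ 1.1090.
Each bolus raises the concentration by D/Vd = 557/164 ≈ 3.396 μg/mL.
Steady-state peak Cmax,ss = C₀·R ≈ 3.396 × 1.1090 ≈ 3.766 μg/mL.
Peak 3.8 μg/mL vs MTC 3 μg/mL: exceeds toxic threshold.

3.8 μg/mL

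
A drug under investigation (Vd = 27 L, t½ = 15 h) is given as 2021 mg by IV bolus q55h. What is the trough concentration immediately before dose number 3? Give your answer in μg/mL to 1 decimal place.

6.4 μg/mL

f = (1/2)^(τ/t½) = (1/2)^(55/15) ≈ 0.0787.
C₀ = D/Vd = 2021/27 ≈ 74.852 μg/mL.
Before the 3rd dose, 2 doses have been given. Superposition: Cmin = C₀·(f + f²).
≈ 74.852 × (0.0787 + 0.0062) ≈ 74.852 × 0.0849 ≈ 6.355 μg/mL.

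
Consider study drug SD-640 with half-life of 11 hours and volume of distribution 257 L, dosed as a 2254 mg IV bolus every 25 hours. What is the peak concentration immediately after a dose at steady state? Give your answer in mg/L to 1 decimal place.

11.1 mg/L

k = ln2/t½ = ln2/11 ≈ 0.063013 h⁻¹; fraction remaining f = e^(−kτ) = e^(−0.063013×25) ≈ 0.2069.
Accumulation ratio R = 1/(1 − f) ≈ 1/0.7931 ≈ 1.2609.
Single-dose peak C₀ = D/Vd = 2254/257 ≈ 8.770 mg/L.
Steady-state peak Cmax,ss = C₀·R ≈ 8.770 × 1.2609 ≈ 11.058 mg/L.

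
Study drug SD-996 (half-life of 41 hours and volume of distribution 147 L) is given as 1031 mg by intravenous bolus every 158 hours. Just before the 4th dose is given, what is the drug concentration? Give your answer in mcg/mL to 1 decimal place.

0.5 mcg/mL

f = (1/2)^(τ/t½) = (1/2)^(158/41) ≈ 0.0692.
C₀ = D/Vd = 1031/147 ≈ 7.014 mcg/mL.
Before the 4th dose, 3 doses have been given. Superposition: Cmin = C₀·(f + f² + … + f^3).
≈ 7.014 × (0.0692 + 0.0048 + 0.0003) ≈ 7.014 × 0.0743 ≈ 0.521 mcg/mL.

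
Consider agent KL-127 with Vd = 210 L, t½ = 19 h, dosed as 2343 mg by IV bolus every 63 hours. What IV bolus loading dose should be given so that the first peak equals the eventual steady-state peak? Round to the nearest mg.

2605 mg

f = (1/2)^(63/19) ≈ 0.100426; accumulation ratio R = 1/(1−f) ≈ 1.11164.
Loading dose to hit Cmax,ss on first dose: D_load = D_maint·R ≈ 2343 × 1.11164 ≈ 2604.57 mg.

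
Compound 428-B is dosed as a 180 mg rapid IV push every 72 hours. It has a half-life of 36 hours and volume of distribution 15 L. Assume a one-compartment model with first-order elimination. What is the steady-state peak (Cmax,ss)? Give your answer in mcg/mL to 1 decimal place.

16.0 mcg/mL

The dosing interval is 2 half-lives, so f = 2^(−2) = 0.25.
At steady state, R = 1/(1 − 0.25) = 4/3.
Single-dose peak C₀ = D/Vd = 180/15 = 12 mcg/mL.
Steady-state peak Cmax,ss = C₀·R = 12 × 4/3 ≈ 16.000 mcg/mL.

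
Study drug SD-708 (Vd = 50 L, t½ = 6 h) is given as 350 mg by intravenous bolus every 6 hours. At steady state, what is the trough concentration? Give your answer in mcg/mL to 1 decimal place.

The dosing interval is 1 half-life, so f = 2^(−1) = 0.5.
Accumulation ratio R = 1/(1 − f) = 1/0.5 = 2/1.
Single-dose peak C₀ = D/Vd = 350/50 = 7 mcg/mL.
Steady-state peak Cmax,ss = C₀·R = 7 × 2/1 ≈ 14.000 mcg/mL.
Steady-state trough Cmin,ss = Cmax,ss·f ≈ 14.000 × 0.5 ≈ 7.000 mcg/mL.

7.0 mcg/mL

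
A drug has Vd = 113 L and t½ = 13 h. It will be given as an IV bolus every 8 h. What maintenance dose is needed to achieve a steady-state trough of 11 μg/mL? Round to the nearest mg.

τ/t½ = 8/13 ≈ 0.61538, so f = (1/2)^(8/13) ≈ 0.652756.
Cmin,ss = (D/Vd)·f/(1−f), so D = Cmin,ss·Vd·(1−f)/f.
D = 11 × 113 × (1−f)/f ≈ 11 × 113 × 0.53197 ≈ 661.24 mg.

661 mg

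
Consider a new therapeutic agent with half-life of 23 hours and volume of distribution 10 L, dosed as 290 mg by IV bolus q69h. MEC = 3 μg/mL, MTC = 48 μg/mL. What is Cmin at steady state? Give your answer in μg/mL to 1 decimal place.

4.1 μg/mL

τ = 69 h = 3 half-lives, so f = (1/2)^3 = 0.125.
At steady state, R = 1/(1 − 0.125) = 8/7.
Single-dose peak C₀ = D/Vd = 290/10 = 29 μg/mL.
Steady-state peak Cmax,ss = C₀·R = 29 × 8/7 ≈ 33.143 μg/mL.
Steady-state trough Cmin,ss = Cmax,ss·f ≈ 33.143 × 0.125 ≈ 4.143 μg/mL.
Trough 4.1 μg/mL vs MEC 3 μg/mL: adequate.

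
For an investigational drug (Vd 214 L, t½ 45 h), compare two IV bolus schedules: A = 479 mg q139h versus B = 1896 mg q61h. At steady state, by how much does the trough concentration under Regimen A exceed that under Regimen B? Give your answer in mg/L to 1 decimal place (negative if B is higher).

Regimen A: f = (1/2)^(139/45) ≈ 0.1175; Cmin,ss = (479/214)·f/(1−f) ≈ 0.298 mg/L.
Regimen B: f = (1/2)^(61/45) ≈ 0.3908; Cmin,ss = (1896/214)·f/(1−f) ≈ 5.684 mg/L.
Difference ≈ 0.298 − 5.684 ≈ -5.386 mg/L.

-5.4 mg/L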